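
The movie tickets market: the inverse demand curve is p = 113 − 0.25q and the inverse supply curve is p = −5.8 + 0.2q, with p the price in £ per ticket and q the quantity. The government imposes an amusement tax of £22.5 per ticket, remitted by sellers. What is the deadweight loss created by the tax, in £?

Rewrite in direct form: qd = 452 − 4p and qs = 5p + 29.
Before the tax: set 452 − 4p = 5p + 29 → p* = £47, q* = 264.
With the tax collected from sellers, supply shifts: qs = 5(p − 22.5) + 29.
New equilibrium: consumers pay £59.5, sellers receive £37, q = 214. (Wedge: pb − ps = 22.5.)
Quantity falls by |ΔQ| = |264 − 214| = 50.
DWL = ½ · t · |ΔQ| = ½ · 22.5 · 50 = £562.5.

Deadweight loss = £562.5.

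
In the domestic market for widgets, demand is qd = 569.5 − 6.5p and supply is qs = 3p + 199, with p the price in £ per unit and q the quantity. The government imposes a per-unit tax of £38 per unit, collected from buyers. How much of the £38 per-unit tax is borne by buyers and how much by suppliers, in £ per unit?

Without the tax, 569.5 − 6.5p = 3p + 199 gives 9.5p = 370.5, so p* = £39 and q* = 316.
With the tax collected from buyers, demand (in seller-price terms) shifts: qd = 569.5 − 6.5(p + 38).
Solving gives q = 238 with buyers paying £51 and suppliers receiving £13 (the £38 wedge).
Burden on buyers: £12; on suppliers: £26. (They sum to £38.)
The less price-elastic side of the market bears the larger share of a per-unit tax.

Buyers bear £12 per unit; suppliers bear £26 per unit.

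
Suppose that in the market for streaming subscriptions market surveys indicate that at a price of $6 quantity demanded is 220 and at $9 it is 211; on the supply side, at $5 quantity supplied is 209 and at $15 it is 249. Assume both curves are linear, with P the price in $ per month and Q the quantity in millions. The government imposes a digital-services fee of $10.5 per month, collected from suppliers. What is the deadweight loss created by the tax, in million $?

Deadweight loss = $94.5 million.

Demand slope: (211 − 220)/(9 − 6) = -3, so Qd = 238 − 3P.
Supply slope: (249 − 209)/(15 − 5) = 4, so Qs = 4P + 189.
Without the tax, 238 − 3P = 4P + 189 gives 7P = 49, so P* = $7 and Q* = 217.
With the tax collected from suppliers, supply shifts: Qs = 4(P − 10.5) + 189.
Solving gives Q = 199 with consumers paying $13 and suppliers receiving $2.5 (the $10.5 wedge).
Quantity falls by |ΔQ| = |217 − 199| = 18.
DWL = ½ · t · |ΔQ| = ½ · 10.5 · 18 = $94.5.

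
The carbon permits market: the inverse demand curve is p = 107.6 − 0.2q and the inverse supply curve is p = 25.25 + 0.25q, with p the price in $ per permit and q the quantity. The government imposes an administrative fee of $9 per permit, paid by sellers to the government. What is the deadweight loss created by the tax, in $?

Deadweight loss = $90.

Rewrite in direct form: qd = 538 − 5p and qs = 4p − 101.
Before the tax: set 538 − 5p = 4p − 101 → p* = $71, q* = 183.
With the tax collected from sellers, supply shifts: qs = 4(p − 9) − 101.
Solving gives q = 163 with consumers paying $75 and sellers receiving $66 (the $9 wedge).
Quantity falls by |ΔQ| = |183 − 163| = 20.
DWL = ½ · t · |ΔQ| = ½ · 9 · 20 = $90.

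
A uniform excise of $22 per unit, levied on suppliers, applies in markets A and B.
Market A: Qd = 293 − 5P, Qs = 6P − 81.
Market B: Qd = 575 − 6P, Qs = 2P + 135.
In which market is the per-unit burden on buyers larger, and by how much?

Market A, by $6.5.

Market A: pre-tax P* = $34, Q* = 123; post-tax Q = 63; per-unit burden on buyers = $12.
Market B: pre-tax P* = $55, Q* = 245; post-tax Q = 212; per-unit burden on buyers = $5.5.
Difference: $12 vs $5.5 → market A is larger by $6.5.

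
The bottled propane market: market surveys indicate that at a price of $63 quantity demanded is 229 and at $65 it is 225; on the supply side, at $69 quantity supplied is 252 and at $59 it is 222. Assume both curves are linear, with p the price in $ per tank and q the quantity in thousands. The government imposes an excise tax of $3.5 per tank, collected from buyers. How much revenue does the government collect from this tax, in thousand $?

Tax revenue = $793.8 thousand.

Demand slope: (225 − 229)/(65 − 63) = -2, so qd = 355 − 2p.
Supply slope: (222 − 252)/(59 − 69) = 3, so qs = 3p + 45.
Without the tax, 355 − 2p = 3p + 45 gives 5p = 310, so p* = $62 and q* = 231.
With the tax collected from buyers, demand (in seller-price terms) shifts: qd = 355 − 2(p + 3.5).
New equilibrium: buyers pay $64.1, sellers receive $60.6, q = 226.8. (Wedge: pb − ps = 3.5.)
Revenue = t · Q = 3.5 · 226.8 = $793.8.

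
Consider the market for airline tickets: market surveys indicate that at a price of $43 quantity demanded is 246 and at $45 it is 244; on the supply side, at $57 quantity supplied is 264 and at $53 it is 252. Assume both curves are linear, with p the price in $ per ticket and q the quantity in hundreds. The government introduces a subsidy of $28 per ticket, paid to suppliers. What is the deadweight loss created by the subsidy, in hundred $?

Deadweight loss = $294 hundred.

Demand slope: (244 − 246)/(45 − 43) = -1, so qd = 289 − p.
Supply slope: (252 − 264)/(53 − 57) = 3, so qs = 3p + 93.
Before the subsidy: set 289 − p = 3p + 93 → p* = $49, q* = 240.
With a per-unit subsidy paid to suppliers, each receives p + 28 per unit sold, so supply becomes qs = 3(p + 28) + 93.
New equilibrium: buyers pay $28, suppliers receive $56, q = 261. (Wedge: pb − ps = −28.)
Quantity rises by |ΔQ| = |240 − 261| = 21.
DWL = ½ · t · |ΔQ| = ½ · 28 · 21 = $294.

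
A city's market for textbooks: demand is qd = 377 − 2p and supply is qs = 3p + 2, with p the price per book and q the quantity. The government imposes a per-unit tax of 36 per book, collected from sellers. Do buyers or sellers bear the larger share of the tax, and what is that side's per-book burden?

Buyers bear the larger share: 21.6 per book.

Before the tax: set 377 − 2p = 3p + 2 → p* = 75, q* = 227.
With the tax collected from sellers, supply shifts: qs = 3(p − 36) + 2.
Solving gives q = 183.8 with buyers paying 96.6 and sellers receiving 60.6 (the 36 wedge).
Per-book burden: buyers 21.6, sellers 14.4.
Buyers take the larger share because demand is less price-elastic here (demand slope 2 vs supply slope 3).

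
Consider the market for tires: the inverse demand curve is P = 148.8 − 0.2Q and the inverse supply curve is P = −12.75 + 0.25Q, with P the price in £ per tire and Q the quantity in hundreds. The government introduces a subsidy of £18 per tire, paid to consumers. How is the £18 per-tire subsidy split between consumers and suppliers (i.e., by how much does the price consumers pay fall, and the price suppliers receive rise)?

Rewrite in direct form: Qd = 744 − 5P and Qs = 4P + 51.
Before the subsidy: set 744 − 5P = 4P + 51 → P* = £77, Q* = 359.
With a per-unit subsidy paid to consumers, each effectively pays P − 18, so demand becomes Qd = 744 − 5(P − 18).
Solving gives Q = 399 with consumers paying £69 and suppliers receiving £87 (the £18 wedge).
Gain to consumers: £8; to suppliers: £10. (They sum to £18.)

Consumers gain £8 per tire; suppliers gain £10 per tire.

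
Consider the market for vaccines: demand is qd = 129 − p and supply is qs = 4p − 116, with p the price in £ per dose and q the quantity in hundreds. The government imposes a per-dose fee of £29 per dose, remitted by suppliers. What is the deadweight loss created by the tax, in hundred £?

Without the tax, 129 − p = 4p − 116 gives 5p = 245, so p* = £49 and q* = 80.
With the tax collected from suppliers, supply shifts: qs = 4(p − 29) − 116.
New equilibrium: buyers pay £72.2, suppliers receive £43.2, q = 56.8. (Wedge: pb − ps = 29.)
Quantity falls by |ΔQ| = |80 − 56.8| = 23.2.
DWL = ½ · t · |ΔQ| = ½ · 29 · 23.2 = £336.4.

Deadweight loss = £336.4 hundred.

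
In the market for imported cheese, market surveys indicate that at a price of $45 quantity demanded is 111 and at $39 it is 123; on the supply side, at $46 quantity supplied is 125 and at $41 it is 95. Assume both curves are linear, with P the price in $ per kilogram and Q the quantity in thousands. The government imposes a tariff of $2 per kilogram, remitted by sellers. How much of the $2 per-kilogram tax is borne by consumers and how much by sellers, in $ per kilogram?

Consumers bear $1.5 per kilogram; sellers bear $0.5 per kilogram.

Demand slope: (123 − 111)/(39 − 45) = -2, so Qd = 201 − 2P.
Supply slope: (95 − 125)/(41 − 46) = 6, so Qs = 6P − 151.
Without the tax, 201 − 2P = 6P − 151 gives 8P = 352, so P* = $44 and Q* = 113.
With the tax collected from sellers, supply shifts: Qs = 6(P − 2) − 151.
Solving gives Q = 110 with consumers paying $45.5 and sellers receiving $43.5 (the $2 wedge).
Burden on consumers: $1.5; on sellers: $0.5. (They sum to $2.)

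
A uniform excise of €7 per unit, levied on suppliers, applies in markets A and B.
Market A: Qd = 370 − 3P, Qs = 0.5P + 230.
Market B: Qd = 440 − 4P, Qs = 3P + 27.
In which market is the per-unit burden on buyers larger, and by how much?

Market A: pre-tax P* = €40, Q* = 250; post-tax Q = 247; per-unit burden on buyers = €1.
Market B: pre-tax P* = €59, Q* = 204; post-tax Q = 192; per-unit burden on buyers = €3.
Difference: €1 vs €3 → market B is larger by €2.

Market B, by €2.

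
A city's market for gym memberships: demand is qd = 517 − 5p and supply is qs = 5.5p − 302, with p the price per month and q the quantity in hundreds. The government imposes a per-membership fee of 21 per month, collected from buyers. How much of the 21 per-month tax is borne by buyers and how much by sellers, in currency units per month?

Before the tax: set 517 − 5p = 5.5p − 302 → p* = 78, q* = 127.
With the tax collected from buyers, demand (in seller-price terms) shifts: qd = 517 − 5(p + 21).
Solving gives q = 72 with buyers paying 89 and sellers receiving 68 (the 21 wedge).
Burden on buyers: 11; on sellers: 10. (They sum to 21.)
The less price-elastic side of the market bears the larger share of a per-unit tax.

Buyers bear 11 per month; sellers bear 10 per month.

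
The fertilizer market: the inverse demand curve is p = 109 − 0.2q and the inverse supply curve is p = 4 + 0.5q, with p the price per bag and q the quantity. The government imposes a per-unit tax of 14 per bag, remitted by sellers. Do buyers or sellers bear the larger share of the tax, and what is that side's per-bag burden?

Sellers bear the larger share: 10 per bag.

Inverting to q(p) form: qd = 545 − 5p; qs = 2p − 8.
Before the tax: set 545 − 5p = 2p − 8 → p* = 79, q* = 150.
With the tax collected from sellers, supply shifts: qs = 2(p − 14) − 8.
New equilibrium: buyers pay 83, sellers receive 69, q = 130. (Wedge: pb − ps = 14.)
Per-bag burden: buyers 4, sellers 10.
Sellers take the larger share because supply is less price-elastic here (demand slope 5 vs supply slope 2).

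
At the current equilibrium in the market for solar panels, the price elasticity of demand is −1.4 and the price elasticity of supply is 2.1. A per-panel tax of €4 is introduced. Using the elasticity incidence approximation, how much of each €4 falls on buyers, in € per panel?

Incidence ratio: buyers' share ≈ εs / (εs + |εd|) = 2.1 / (2.1 + 1.4) = 0.6.
So buyers bear ≈ 0.6 × €4 = €2.4; suppliers bear €1.6.

Buyers bear ≈ €2.4 per panel.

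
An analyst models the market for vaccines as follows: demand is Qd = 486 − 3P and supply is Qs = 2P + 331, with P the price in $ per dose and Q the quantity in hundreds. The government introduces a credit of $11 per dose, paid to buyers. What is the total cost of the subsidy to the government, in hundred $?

Without the subsidy, 486 − 3P = 2P + 331 gives 5P = 155, so P* = $31 and Q* = 393.
With a per-unit subsidy paid to buyers, each effectively pays P − 11, so demand becomes Qd = 486 − 3(P − 11).
Solving gives Q = 406.2 with buyers paying $26.6 and sellers receiving $37.6 (the $11 wedge).
Outlay = t · Q = 11 · 406.2 = $4468.2.

Government outlay = $4468.2 hundred.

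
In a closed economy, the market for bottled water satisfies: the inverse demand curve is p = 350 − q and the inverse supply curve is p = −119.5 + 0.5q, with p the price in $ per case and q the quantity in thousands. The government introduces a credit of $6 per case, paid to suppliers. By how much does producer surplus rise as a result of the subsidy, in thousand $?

Producer surplus rises by $630 thousand.

Inverting to q(p) form: qd = 350 − p; qs = 2p + 239.
Without the subsidy, 350 − p = 2p + 239 gives 3p = 111, so p* = $37 and q* = 313.
With a per-unit subsidy paid to suppliers, each receives p + 6 per unit sold, so supply becomes qs = 2(p + 6) + 239.
New equilibrium: consumers pay $33, suppliers receive $39, q = 317. (Wedge: pb − ps = −6.)
ΔPS is the trapezoid between Q = 317 and Q = 313 of height $2: ½ · (313 + 317) · 2 = $630.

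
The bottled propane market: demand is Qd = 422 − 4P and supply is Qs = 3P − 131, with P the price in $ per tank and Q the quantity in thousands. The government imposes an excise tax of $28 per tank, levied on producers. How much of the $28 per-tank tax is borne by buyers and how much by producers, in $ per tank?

Without the tax, 422 − 4P = 3P − 131 gives 7P = 553, so P* = $79 and Q* = 106.
With the tax collected from producers, supply shifts: Qs = 3(P − 28) − 131.
New equilibrium: buyers pay $91, producers receive $63, Q = 58. (Wedge: Pb − Ps = 28.)
Burden on buyers: $12; on producers: $16. (They sum to $28.)
The less price-elastic side of the market bears the larger share of a per-unit tax.

Buyers bear $12 per tank; producers bear $16 per tank.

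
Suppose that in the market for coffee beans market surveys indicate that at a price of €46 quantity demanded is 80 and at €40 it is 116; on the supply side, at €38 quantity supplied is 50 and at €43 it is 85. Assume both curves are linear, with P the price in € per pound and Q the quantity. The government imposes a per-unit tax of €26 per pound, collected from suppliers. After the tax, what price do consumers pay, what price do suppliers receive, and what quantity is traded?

Consumers pay €58; suppliers receive €32; quantity = 8.

Demand slope: (116 − 80)/(40 − 46) = -6, so Qd = 356 − 6P.
Supply slope: (85 − 50)/(43 − 38) = 7, so Qs = 7P − 216.
Without the tax, 356 − 6P = 7P − 216 gives 13P = 572, so P* = €44 and Q* = 92.
With the tax collected from suppliers, supply shifts: Qs = 7(P − 26) − 216.
Solving gives Q = 8 with consumers paying €58 and suppliers receiving €32 (the €26 wedge).
The less price-elastic side of the market bears the larger share of a per-unit tax.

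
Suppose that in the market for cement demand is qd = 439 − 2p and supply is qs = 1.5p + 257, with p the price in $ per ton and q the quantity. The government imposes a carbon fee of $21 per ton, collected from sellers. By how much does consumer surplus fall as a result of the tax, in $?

Consumer surplus falls by $2934.

Before the tax: set 439 − 2p = 1.5p + 257 → p* = $52, q* = 335.
With the tax collected from sellers, supply shifts: qs = 1.5(p − 21) + 257.
New equilibrium: buyers pay $61, sellers receive $40, q = 317. (Wedge: pb − ps = 21.)
ΔCS is the trapezoid between Q = 317 and Q = 335 of height $9: ½ · (335 + 317) · 9 = $2934.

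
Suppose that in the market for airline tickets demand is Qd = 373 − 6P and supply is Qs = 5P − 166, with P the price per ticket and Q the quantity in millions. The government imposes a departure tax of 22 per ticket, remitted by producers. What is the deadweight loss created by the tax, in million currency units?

Deadweight loss = 660 million.

Without the tax, 373 − 6P = 5P − 166 gives 11P = 539, so P* = 49 and Q* = 79.
With the tax collected from producers, supply shifts: Qs = 5(P − 22) − 166.
New equilibrium: consumers pay 59, producers receive 37, Q = 19. (Wedge: Pb − Ps = 22.)
Quantity falls by |ΔQ| = |79 − 19| = 60.
DWL = ½ · t · |ΔQ| = ½ · 22 · 60 = 660.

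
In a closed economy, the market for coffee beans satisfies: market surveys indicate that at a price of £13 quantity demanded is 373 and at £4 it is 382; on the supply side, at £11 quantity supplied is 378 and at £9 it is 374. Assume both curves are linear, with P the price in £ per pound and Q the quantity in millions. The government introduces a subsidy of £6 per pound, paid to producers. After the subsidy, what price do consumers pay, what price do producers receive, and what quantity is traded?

Consumers pay £6; producers receive £12; quantity = 380.

Demand slope: (382 − 373)/(4 − 13) = -1, so Qd = 386 − P.
Supply slope: (374 − 378)/(9 − 11) = 2, so Qs = 2P + 356.
Without the subsidy, 386 − P = 2P + 356 gives 3P = 30, so P* = £10 and Q* = 376.
With a per-unit subsidy paid to producers, each receives P + 6 per unit sold, so supply becomes Qs = 2(P + 6) + 356.
Solving gives Q = 380 with consumers paying £6 and producers receiving £12 (the £6 wedge).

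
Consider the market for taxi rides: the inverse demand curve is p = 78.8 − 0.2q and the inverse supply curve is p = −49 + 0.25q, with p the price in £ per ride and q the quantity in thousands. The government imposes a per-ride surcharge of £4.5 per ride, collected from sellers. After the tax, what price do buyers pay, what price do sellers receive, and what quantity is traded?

Buyers pay £24; sellers receive £19.5; quantity = 274.

Inverting to q(p) form: qd = 394 − 5p; qs = 4p + 196.
Without the tax, 394 − 5p = 4p + 196 gives 9p = 198, so p* = £22 and q* = 284.
With the tax collected from sellers, supply shifts: qs = 4(p − 4.5) + 196.
Solving gives q = 274 with buyers paying £24 and sellers receiving £19.5 (the £4.5 wedge).
The less price-elastic side of the market bears the larger share of a per-unit tax.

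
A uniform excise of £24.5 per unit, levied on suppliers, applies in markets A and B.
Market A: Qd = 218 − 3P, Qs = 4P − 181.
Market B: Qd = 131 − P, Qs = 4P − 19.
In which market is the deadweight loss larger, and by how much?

Market A, by £274.4.

Market A: pre-tax P* = £57, Q* = 47; post-tax Q = 5; deadweight loss = £514.5.
Market B: pre-tax P* = £30, Q* = 101; post-tax Q = 81.4; deadweight loss = £240.1.
Difference: £514.5 vs £240.1 → market A is larger by £274.4.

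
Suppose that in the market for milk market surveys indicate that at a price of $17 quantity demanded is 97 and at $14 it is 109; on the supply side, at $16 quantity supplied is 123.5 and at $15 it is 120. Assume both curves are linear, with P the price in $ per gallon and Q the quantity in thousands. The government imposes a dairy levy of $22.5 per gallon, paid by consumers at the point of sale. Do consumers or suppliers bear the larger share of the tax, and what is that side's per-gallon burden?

Demand slope: (109 − 97)/(14 − 17) = -4, so Qd = 165 − 4P.
Supply slope: (120 − 123.5)/(15 − 16) = 3.5, so Qs = 3.5P + 67.5.
Without the tax, 165 − 4P = 3.5P + 67.5 gives 7.5P = 97.5, so P* = $13 and Q* = 113.
With the tax collected from consumers, demand (in seller-price terms) shifts: Qd = 165 − 4(P + 22.5).
New equilibrium: consumers pay $23.5, suppliers receive $1, Q = 71. (Wedge: Pb − Ps = 22.5.)
Per-gallon burden: consumers $10.5, suppliers $12.
Suppliers take the larger share because supply is less price-elastic here (demand slope 4 vs supply slope 3.5).
The less price-elastic side of the market bears the larger share of a per-unit tax.

Suppliers bear the larger share: $12 per gallon.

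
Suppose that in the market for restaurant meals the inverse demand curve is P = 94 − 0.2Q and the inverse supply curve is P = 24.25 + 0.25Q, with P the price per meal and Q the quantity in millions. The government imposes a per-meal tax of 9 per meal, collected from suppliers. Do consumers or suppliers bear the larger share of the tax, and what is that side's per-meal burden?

Rewrite in direct form: Qd = 470 − 5P and Qs = 4P − 97.
Before the tax: set 470 − 5P = 4P − 97 → P* = 63, Q* = 155.
With the tax collected from suppliers, supply shifts: Qs = 4(P − 9) − 97.
Solving gives Q = 135 with consumers paying 67 and suppliers receiving 58 (the 9 wedge).
Per-meal burden: consumers 4, suppliers 5.
Suppliers take the larger share because supply is less price-elastic here (demand slope 5 vs supply slope 4).

Suppliers bear the larger share: 5 per meal.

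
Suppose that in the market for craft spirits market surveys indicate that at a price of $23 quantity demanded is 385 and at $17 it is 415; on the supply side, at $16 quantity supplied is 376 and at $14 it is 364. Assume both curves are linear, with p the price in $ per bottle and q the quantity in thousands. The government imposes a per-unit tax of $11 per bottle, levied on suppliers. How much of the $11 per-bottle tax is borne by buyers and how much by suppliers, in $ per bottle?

Buyers bear $6 per bottle; suppliers bear $5 per bottle.

Demand slope: (415 − 385)/(17 − 23) = -5, so qd = 500 − 5p.
Supply slope: (364 − 376)/(14 − 16) = 6, so qs = 6p + 280.
Without the tax, 500 − 5p = 6p + 280 gives 11p = 220, so p* = $20 and q* = 400.
With the tax collected from suppliers, supply shifts: qs = 6(p − 11) + 280.
New equilibrium: buyers pay $26, suppliers receive $15, q = 370. (Wedge: pb − ps = 11.)
Burden on buyers: $6; on suppliers: $5. (They sum to $11.)
The less price-elastic side of the market bears the larger share of a per-unit tax.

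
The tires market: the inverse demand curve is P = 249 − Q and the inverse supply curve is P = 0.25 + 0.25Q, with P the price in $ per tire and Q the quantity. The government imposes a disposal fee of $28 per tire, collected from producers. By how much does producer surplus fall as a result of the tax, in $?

Rewrite in direct form: Qd = 249 − P and Qs = 4P − 1.
Without the tax, 249 − P = 4P − 1 gives 5P = 250, so P* = $50 and Q* = 199.
With the tax collected from producers, supply shifts: Qs = 4(P − 28) − 1.
Solving gives Q = 176.6 with consumers paying $72.4 and producers receiving $44.4 (the $28 wedge).
ΔPS is the trapezoid between Q = 176.6 and Q = 199 of height $5.6: ½ · (199 + 176.6) · 5.6 = $1051.68.

Producer surplus falls by $1051.68.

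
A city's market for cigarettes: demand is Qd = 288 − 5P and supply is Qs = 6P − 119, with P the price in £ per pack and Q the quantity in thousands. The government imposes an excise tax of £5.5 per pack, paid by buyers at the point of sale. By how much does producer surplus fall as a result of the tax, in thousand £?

Before the tax: set 288 − 5P = 6P − 119 → P* = £37, Q* = 103.
With the tax collected from buyers, demand (in seller-price terms) shifts: Qd = 288 − 5(P + 5.5).
New equilibrium: buyers pay £40, producers receive £34.5, Q = 88. (Wedge: Pb − Ps = 5.5.)
ΔPS is the trapezoid between Q = 88 and Q = 103 of height £2.5: ½ · (103 + 88) · 2.5 = £238.75.

Producer surplus falls by £238.75 thousand.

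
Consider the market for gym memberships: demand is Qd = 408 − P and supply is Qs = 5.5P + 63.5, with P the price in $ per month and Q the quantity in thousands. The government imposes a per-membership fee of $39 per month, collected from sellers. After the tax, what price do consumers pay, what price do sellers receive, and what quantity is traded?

Without the tax, 408 − P = 5.5P + 63.5 gives 6.5P = 344.5, so P* = $53 and Q* = 355.
With the tax collected from sellers, supply shifts: Qs = 5.5(P − 39) + 63.5.
Solving gives Q = 322 with consumers paying $86 and sellers receiving $47 (the $39 wedge).

Consumers pay $86; sellers receive $47; quantity = 322.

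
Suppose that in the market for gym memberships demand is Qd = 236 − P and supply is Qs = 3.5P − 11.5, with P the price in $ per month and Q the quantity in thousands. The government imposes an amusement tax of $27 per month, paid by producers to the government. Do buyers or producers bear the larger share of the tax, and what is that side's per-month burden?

Before the tax: set 236 − P = 3.5P − 11.5 → P* = $55, Q* = 181.
With the tax collected from producers, supply shifts: Qs = 3.5(P − 27) − 11.5.
New equilibrium: buyers pay $76, producers receive $49, Q = 160. (Wedge: Pb − Ps = 27.)
Per-month burden: buyers $21, producers $6.
Buyers take the larger share because demand is less price-elastic here (demand slope 1 vs supply slope 3.5).

Buyers bear the larger share: $21 per month.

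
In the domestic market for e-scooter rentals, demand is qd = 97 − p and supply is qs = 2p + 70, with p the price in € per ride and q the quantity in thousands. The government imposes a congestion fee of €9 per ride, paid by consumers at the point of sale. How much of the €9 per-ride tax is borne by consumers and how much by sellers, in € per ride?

Consumers bear €6 per ride; sellers bear €3 per ride.

Without the tax, 97 − p = 2p + 70 gives 3p = 27, so p* = €9 and q* = 88.
With the tax collected from consumers, demand (in seller-price terms) shifts: qd = 97 − (p + 9).
New equilibrium: consumers pay €15, sellers receive €6, q = 82. (Wedge: pb − ps = 9.)
Burden on consumers: €6; on sellers: €3. (They sum to €9.)
The less price-elastic side of the market bears the larger share of a per-unit tax.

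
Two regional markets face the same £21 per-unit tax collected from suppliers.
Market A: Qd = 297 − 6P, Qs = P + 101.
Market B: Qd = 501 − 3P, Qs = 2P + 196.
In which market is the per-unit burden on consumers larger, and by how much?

Market B, by £5.4.

Market A: pre-tax P* = £28, Q* = 129; post-tax Q = 111; per-unit burden on consumers = £3.
Market B: pre-tax P* = £61, Q* = 318; post-tax Q = 292.8; per-unit burden on consumers = £8.4.
Difference: £3 vs £8.4 → market B is larger by £5.4.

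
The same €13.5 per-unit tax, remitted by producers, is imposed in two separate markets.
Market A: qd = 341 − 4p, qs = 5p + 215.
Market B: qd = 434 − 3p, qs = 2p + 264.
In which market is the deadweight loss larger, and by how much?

Market A: pre-tax p* = €14, q* = 285; post-tax q = 255; deadweight loss = €202.5.
Market B: pre-tax p* = €34, q* = 332; post-tax q = 315.8; deadweight loss = €109.35.
Difference: €202.5 vs €109.35 → market A is larger by €93.15.

Market A, by €93.15.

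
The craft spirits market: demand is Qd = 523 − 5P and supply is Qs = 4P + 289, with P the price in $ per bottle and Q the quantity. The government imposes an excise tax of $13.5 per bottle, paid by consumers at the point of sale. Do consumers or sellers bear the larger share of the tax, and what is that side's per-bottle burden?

Sellers bear the larger share: $7.5 per bottle.

Without the tax, 523 − 5P = 4P + 289 gives 9P = 234, so P* = $26 and Q* = 393.
With the tax collected from consumers, demand (in seller-price terms) shifts: Qd = 523 − 5(P + 13.5).
Solving gives Q = 363 with consumers paying $32 and sellers receiving $18.5 (the $13.5 wedge).
Per-bottle burden: consumers $6, sellers $7.5.
Sellers take the larger share because supply is less price-elastic here (demand slope 5 vs supply slope 4).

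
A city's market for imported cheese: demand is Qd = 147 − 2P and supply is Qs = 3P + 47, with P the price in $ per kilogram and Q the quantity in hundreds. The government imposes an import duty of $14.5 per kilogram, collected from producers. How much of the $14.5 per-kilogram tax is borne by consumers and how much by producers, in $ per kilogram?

Consumers bear $8.7 per kilogram; producers bear $5.8 per kilogram.

Before the tax: set 147 − 2P = 3P + 47 → P* = $20, Q* = 107.
With the tax collected from producers, supply shifts: Qs = 3(P − 14.5) + 47.
New equilibrium: consumers pay $28.7, producers receive $14.2, Q = 89.6. (Wedge: Pb − Ps = 14.5.)
Burden on consumers: $8.7; on producers: $5.8. (They sum to $14.5.)
The less price-elastic side of the market bears the larger share of a per-unit tax.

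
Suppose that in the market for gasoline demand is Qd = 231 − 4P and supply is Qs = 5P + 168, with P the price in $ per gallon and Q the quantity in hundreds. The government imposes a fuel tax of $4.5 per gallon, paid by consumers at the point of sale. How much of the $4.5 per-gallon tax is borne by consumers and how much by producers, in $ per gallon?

Without the tax, 231 − 4P = 5P + 168 gives 9P = 63, so P* = $7 and Q* = 203.
With the tax collected from consumers, demand (in seller-price terms) shifts: Qd = 231 − 4(P + 4.5).
New equilibrium: consumers pay $9.5, producers receive $5, Q = 193. (Wedge: Pb − Ps = 4.5.)
Burden on consumers: $2.5; on producers: $2. (They sum to $4.5.)

Consumers bear $2.5 per gallon; producers bear $2 per gallon.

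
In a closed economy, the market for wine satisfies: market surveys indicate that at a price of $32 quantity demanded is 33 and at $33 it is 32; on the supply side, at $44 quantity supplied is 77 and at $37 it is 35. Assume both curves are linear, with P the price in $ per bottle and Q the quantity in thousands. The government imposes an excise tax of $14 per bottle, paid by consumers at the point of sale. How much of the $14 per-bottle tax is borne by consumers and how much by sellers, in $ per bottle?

Consumers bear $12 per bottle; sellers bear $2 per bottle.

Demand slope: (32 − 33)/(33 − 32) = -1, so Qd = 65 − P.
Supply slope: (35 − 77)/(37 − 44) = 6, so Qs = 6P − 187.
Before the tax: set 65 − P = 6P − 187 → P* = $36, Q* = 29.
With the tax collected from consumers, demand (in seller-price terms) shifts: Qd = 65 − (P + 14).
Solving gives Q = 17 with consumers paying $48 and sellers receiving $34 (the $14 wedge).
Burden on consumers: $12; on sellers: $2. (They sum to $14.)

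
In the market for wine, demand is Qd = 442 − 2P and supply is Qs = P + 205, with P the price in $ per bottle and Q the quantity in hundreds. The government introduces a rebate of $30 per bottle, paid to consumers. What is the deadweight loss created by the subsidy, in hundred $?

Deadweight loss = $300 hundred.

Before the subsidy: set 442 − 2P = P + 205 → P* = $79, Q* = 284.
With a per-unit subsidy paid to consumers, each effectively pays P − 30, so demand becomes Qd = 442 − 2(P − 30).
Solving gives Q = 304 with consumers paying $69 and producers receiving $99 (the $30 wedge).
Quantity rises by |ΔQ| = |284 − 304| = 20.
DWL = ½ · t · |ΔQ| = ½ · 30 · 20 = $300.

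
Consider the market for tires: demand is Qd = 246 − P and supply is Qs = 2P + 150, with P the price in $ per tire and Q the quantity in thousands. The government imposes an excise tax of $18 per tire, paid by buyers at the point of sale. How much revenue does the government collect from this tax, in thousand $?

Tax revenue = $3636 thousand.

Before the tax: set 246 − P = 2P + 150 → P* = $32, Q* = 214.
With the tax collected from buyers, demand (in seller-price terms) shifts: Qd = 246 − (P + 18).
Solving gives Q = 202 with buyers paying $44 and producers receiving $26 (the $18 wedge).
Revenue = t · Q = 18 · 202 = $3636.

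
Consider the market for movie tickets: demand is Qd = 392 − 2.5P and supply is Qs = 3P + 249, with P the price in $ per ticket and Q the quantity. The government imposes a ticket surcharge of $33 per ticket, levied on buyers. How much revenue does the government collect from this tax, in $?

Before the tax: set 392 − 2.5P = 3P + 249 → P* = $26, Q* = 327.
With the tax collected from buyers, demand (in seller-price terms) shifts: Qd = 392 − 2.5(P + 33).
Solving gives Q = 282 with buyers paying $44 and sellers receiving $11 (the $33 wedge).
Revenue = t · Q = 33 · 282 = $9306.

Tax revenue = $9306.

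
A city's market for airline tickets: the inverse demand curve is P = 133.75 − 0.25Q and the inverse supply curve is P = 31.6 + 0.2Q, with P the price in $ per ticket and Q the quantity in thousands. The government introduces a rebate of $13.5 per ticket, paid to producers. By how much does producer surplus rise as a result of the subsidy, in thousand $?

Rewrite in direct form: Qd = 535 − 4P and Qs = 5P − 158.
Before the subsidy: set 535 − 4P = 5P − 158 → P* = $77, Q* = 227.
With a per-unit subsidy paid to producers, each receives P + 13.5 per unit sold, so supply becomes Qs = 5(P + 13.5) − 158.
New equilibrium: buyers pay $69.5, producers receive $83, Q = 257. (Wedge: Pb − Ps = −13.5.)
ΔPS is the trapezoid between Q = 257 and Q = 227 of height $6: ½ · (227 + 257) · 6 = $1452.

Producer surplus rises by $1452 thousand.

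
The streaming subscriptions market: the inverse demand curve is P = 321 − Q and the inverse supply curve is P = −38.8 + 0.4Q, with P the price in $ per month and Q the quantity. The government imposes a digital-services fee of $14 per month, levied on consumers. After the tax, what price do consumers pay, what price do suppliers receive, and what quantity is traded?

Consumers pay $74; suppliers receive $60; quantity = 247.

Inverting to Q(P) form: Qd = 321 − P; Qs = 2.5P + 97.
Without the tax, 321 − P = 2.5P + 97 gives 3.5P = 224, so P* = $64 and Q* = 257.
With the tax collected from consumers, demand (in seller-price terms) shifts: Qd = 321 − (P + 14).
New equilibrium: consumers pay $74, suppliers receive $60, Q = 247. (Wedge: Pb − Ps = 14.)
The less price-elastic side of the market bears the larger share of a per-unit tax.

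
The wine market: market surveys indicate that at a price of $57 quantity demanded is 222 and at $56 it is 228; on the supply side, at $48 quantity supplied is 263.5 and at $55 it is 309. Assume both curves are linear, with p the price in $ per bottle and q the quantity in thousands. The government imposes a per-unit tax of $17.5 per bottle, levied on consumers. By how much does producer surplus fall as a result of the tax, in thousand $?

Producer surplus falls by $2038.68 thousand.

Demand slope: (228 − 222)/(56 − 57) = -6, so qd = 564 − 6p.
Supply slope: (309 − 263.5)/(55 − 48) = 6.5, so qs = 6.5p − 48.5.
Without the tax, 564 − 6p = 6.5p − 48.5 gives 12.5p = 612.5, so p* = $49 and q* = 270.
With the tax collected from consumers, demand (in seller-price terms) shifts: qd = 564 − 6(p + 17.5).
Solving gives q = 215.4 with consumers paying $58.1 and sellers receiving $40.6 (the $17.5 wedge).
ΔPS is the trapezoid between Q = 215.4 and Q = 270 of height $8.4: ½ · (270 + 215.4) · 8.4 = $2038.68.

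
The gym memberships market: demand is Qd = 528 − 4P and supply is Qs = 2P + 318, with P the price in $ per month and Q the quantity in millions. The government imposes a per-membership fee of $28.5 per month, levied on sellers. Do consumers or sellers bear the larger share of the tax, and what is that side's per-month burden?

Before the tax: set 528 − 4P = 2P + 318 → P* = $35, Q* = 388.
With the tax collected from sellers, supply shifts: Qs = 2(P − 28.5) + 318.
New equilibrium: consumers pay $44.5, sellers receive $16, Q = 350. (Wedge: Pb − Ps = 28.5.)
Per-month burden: consumers $9.5, sellers $19.
Sellers take the larger share because supply is less price-elastic here (demand slope 4 vs supply slope 2).

Sellers bear the larger share: $19 per month.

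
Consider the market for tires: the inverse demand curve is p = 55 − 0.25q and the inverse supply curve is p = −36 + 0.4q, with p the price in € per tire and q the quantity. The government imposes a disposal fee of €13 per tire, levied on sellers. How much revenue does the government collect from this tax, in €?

Rewrite in direct form: qd = 220 − 4p and qs = 2.5p + 90.
Before the tax: set 220 − 4p = 2.5p + 90 → p* = €20, q* = 140.
With the tax collected from sellers, supply shifts: qs = 2.5(p − 13) + 90.
Solving gives q = 120 with buyers paying €25 and sellers receiving €12 (the €13 wedge).
Revenue = t · Q = 13 · 120 = €1560.

Tax revenue = €1560.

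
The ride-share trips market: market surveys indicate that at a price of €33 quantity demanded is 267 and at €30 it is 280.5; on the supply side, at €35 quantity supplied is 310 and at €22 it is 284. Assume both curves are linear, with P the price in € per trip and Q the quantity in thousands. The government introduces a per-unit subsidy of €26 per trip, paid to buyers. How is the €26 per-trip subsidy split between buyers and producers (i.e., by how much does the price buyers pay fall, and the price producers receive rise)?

Demand slope: (280.5 − 267)/(30 − 33) = -4.5, so Qd = 415.5 − 4.5P.
Supply slope: (284 − 310)/(22 − 35) = 2, so Qs = 2P + 240.
Without the subsidy, 415.5 − 4.5P = 2P + 240 gives 6.5P = 175.5, so P* = €27 and Q* = 294.
With a per-unit subsidy paid to buyers, each effectively pays P − 26, so demand becomes Qd = 415.5 − 4.5(P − 26).
Solving gives Q = 330 with buyers paying €19 and producers receiving €45 (the €26 wedge).
Gain to buyers: €8; to producers: €18. (They sum to €26.)

Buyers gain €8 per trip; producers gain €18 per trip.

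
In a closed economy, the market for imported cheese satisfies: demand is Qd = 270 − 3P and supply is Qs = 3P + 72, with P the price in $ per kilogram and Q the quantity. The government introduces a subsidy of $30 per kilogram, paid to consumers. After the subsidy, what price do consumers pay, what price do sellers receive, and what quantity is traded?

Before the subsidy: set 270 − 3P = 3P + 72 → P* = $33, Q* = 171.
With a per-unit subsidy paid to consumers, each effectively pays P − 30, so demand becomes Qd = 270 − 3(P − 30).
Solving gives Q = 216 with consumers paying $18 and sellers receiving $48 (the $30 wedge).

Consumers pay $18; sellers receive $48; quantity = 216.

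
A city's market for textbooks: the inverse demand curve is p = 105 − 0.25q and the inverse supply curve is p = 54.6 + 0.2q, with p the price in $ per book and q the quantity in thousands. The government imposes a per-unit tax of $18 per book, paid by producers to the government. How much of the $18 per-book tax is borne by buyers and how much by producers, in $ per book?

Buyers bear $10 per book; producers bear $8 per book.

Inverting to q(p) form: qd = 420 − 4p; qs = 5p − 273.
Before the tax: set 420 − 4p = 5p − 273 → p* = $77, q* = 112.
With the tax collected from producers, supply shifts: qs = 5(p − 18) − 273.
New equilibrium: buyers pay $87, producers receive $69, q = 72. (Wedge: pb − ps = 18.)
Burden on buyers: $10; on producers: $8. (They sum to $18.)
The less price-elastic side of the market bears the larger share of a per-unit tax.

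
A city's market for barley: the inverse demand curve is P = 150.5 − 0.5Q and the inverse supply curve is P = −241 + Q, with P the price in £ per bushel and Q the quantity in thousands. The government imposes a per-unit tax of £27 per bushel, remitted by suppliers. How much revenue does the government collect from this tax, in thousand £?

Rewrite in direct form: Qd = 301 − 2P and Qs = P + 241.
Before the tax: set 301 − 2P = P + 241 → P* = £20, Q* = 261.
With the tax collected from suppliers, supply shifts: Qs = (P − 27) + 241.
New equilibrium: consumers pay £29, suppliers receive £2, Q = 243. (Wedge: Pb − Ps = 27.)
Revenue = t · Q = 27 · 243 = £6561.

Tax revenue = £6561 thousand.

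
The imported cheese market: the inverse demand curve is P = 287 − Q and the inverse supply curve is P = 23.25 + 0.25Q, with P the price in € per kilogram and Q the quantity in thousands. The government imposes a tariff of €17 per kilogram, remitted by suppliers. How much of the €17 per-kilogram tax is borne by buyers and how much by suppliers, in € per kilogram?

Inverting to Q(P) form: Qd = 287 − P; Qs = 4P − 93.
Without the tax, 287 − P = 4P − 93 gives 5P = 380, so P* = €76 and Q* = 211.
With the tax collected from suppliers, supply shifts: Qs = 4(P − 17) − 93.
New equilibrium: buyers pay €89.6, suppliers receive €72.6, Q = 197.4. (Wedge: Pb − Ps = 17.)
Burden on buyers: €13.6; on suppliers: €3.4. (They sum to €17.)
The less price-elastic side of the market bears the larger share of a per-unit tax.

Buyers bear €13.6 per kilogram; suppliers bear €3.4 per kilogram.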